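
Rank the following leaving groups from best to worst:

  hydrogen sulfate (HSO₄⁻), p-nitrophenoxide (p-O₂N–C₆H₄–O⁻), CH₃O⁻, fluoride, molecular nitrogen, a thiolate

Rank by basicity of the departing species: weakest base leaves most easily.
molecular nitrogen: no meaningful conjugate acid; N₂ departs as an exceptionally stable neutral molecule
hydrogen sulfate (HSO₄⁻): pKₐ(H₂SO₄) ≈ -3 — conjugate base of a strong mineral acid
fluoride: pKₐ(HF) ≈ 3.2 — small and strongly basic; the poor halide leaving group
p-nitrophenoxide (p-O₂N–C₆H₄–O⁻): pKₐ(p-nitrophenol) ≈ 7.2 — nitro group delocalises the charge; the classic chromogenic LG
a thiolate: pKₐ(RSH (a thiol)) ≈ 10.5 — moderately basic; rarely leaves without activation
CH₃O⁻: pKₐ(CH₃OH) ≈ 15.5

molecular nitrogen > hydrogen sulfate (HSO₄⁻) > fluoride > p-nitrophenoxide (p-O₂N–C₆H₄–O⁻) > a thiolate > CH₃O⁻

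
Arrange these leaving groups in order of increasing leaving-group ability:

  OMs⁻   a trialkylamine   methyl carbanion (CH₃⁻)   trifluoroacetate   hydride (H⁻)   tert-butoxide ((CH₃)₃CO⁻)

Rank by basicity of the departing species: weakest base leaves most easily.
OMs⁻: pKₐ(CH₃SO₃H (MsOH)) ≈ -1.9
trifluoroacetate: pKₐ(CF₃COOH) ≈ 0.2
a trialkylamine: pKₐ(R'₃NH⁺) ≈ 10.7
tert-butoxide ((CH₃)₃CO⁻): pKₐ(t-BuOH) ≈ 18
hydride (H⁻): pKₐ(H₂) ≈ 36
methyl carbanion (CH₃⁻): pKₐ(CH₄) ≈ 48
Reversing gives the worst-to-best order requested.

methyl carbanion (CH₃⁻) < hydride (H⁻) < tert-butoxide ((CH₃)₃CO⁻) < a trialkylamine < trifluoroacetate < OMs⁻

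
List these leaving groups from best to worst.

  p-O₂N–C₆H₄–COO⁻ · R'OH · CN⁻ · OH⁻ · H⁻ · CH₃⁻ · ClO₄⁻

ClO₄⁻ > R'OH > p-O₂N–C₆H₄–COO⁻ > CN⁻ > OH⁻ > H⁻ > CH₃⁻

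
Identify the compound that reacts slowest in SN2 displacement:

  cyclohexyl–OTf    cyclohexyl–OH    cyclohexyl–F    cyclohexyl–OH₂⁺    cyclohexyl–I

The skeletons are identical, so relative rate is governed entirely by leaving-group ability.
A good leaving group is a weak base: the lower the pKₐ of its conjugate acid, the more readily it departs.
cyclohexyl–OTf loses OTf⁻: pKₐ(CF₃SO₃H (triflic acid)) ≈ -14
cyclohexyl–I loses I⁻: pKₐ(HI) ≈ -10
cyclohexyl–OH₂⁺ loses H₂O: pKₐ(H₃O⁺) ≈ -1.7
cyclohexyl–F loses F⁻: pKₐ(HF) ≈ 3.2
cyclohexyl–OH loses OH⁻: pKₐ(H₂O) ≈ 15.7

cyclohexyl–OH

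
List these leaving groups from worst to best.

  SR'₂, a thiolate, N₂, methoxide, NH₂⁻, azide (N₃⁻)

NH₂⁻ < methoxide < a thiolate < azide (N₃⁻) < SR'₂ < N₂

N₂: no meaningful conjugate acid; N₂ departs as an exceptionally stable neutral molecule
SR'₂: pKₐ(R'₂SH⁺) ≈ -7
azide (N₃⁻): pKₐ(HN₃) ≈ 4.7
a thiolate: pKₐ(RSH (a thiol)) ≈ 10.5
methoxide: pKₐ(CH₃OH) ≈ 15.5
NH₂⁻: pKₐ(NH₃) ≈ 38
Listed from poorest to best leaving group as asked.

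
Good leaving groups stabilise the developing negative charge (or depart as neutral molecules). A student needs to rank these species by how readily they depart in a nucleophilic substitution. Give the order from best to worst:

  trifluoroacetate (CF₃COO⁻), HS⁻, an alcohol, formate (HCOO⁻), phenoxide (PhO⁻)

an alcohol > trifluoroacetate (CF₃COO⁻) > formate (HCOO⁻) > HS⁻ > phenoxide (PhO⁻)

The more stable X⁻ (or X) is on its own — i.e. the weaker a base it is — the better a leaving group it makes.
an alcohol: pKₐ(R'OH₂⁺) ≈ -2.4 — neutral; leaves from a protonated ether (an oxonium ion, R–O(H)R'⁺)
trifluoroacetate (CF₃COO⁻): pKₐ(CF₃COOH) ≈ 0.2 — strongly electron-withdrawing CF₃ stabilises the carboxylate
formate (HCOO⁻): pKₐ(HCOOH) ≈ 3.8 — resonance-stabilised carboxylate
HS⁻: pKₐ(H₂S) ≈ 7 — larger and more polarisable than the oxygen analogue
phenoxide (PhO⁻): pKₐ(C₆H₅OH (phenol)) ≈ 10 — resonance into the ring helps, but still a poor LG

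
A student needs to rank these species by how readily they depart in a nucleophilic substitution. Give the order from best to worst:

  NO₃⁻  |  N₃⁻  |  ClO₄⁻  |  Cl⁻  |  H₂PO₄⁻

ClO₄⁻ > Cl⁻ > NO₃⁻ > H₂PO₄⁻ > N₃⁻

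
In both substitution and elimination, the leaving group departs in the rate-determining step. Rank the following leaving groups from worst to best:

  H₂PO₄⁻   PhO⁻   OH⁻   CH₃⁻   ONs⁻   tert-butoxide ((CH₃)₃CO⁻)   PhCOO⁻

A good leaving group is a weak base: the lower the pKₐ of its conjugate acid, the more readily it departs.
ONs⁻: pKₐ(p-O₂NC₆H₄SO₃H) ≈ -3.5
H₂PO₄⁻: pKₐ(H₃PO₄) ≈ 2.1 — moderate base; biological leaving group after further activation
PhCOO⁻: pKₐ(C₆H₅COOH) ≈ 4.2 — aryl carboxylate
PhO⁻: pKₐ(C₆H₅OH (phenol)) ≈ 10
OH⁻: pKₐ(H₂O) ≈ 15.7 — strong base; essentially never leaves without prior activation
tert-butoxide ((CH₃)₃CO⁻): pKₐ(t-BuOH) ≈ 18
CH₃⁻: pKₐ(CH₄) ≈ 48
Listed from poorest to best leaving group as asked.

CH₃⁻ < tert-butoxide ((CH₃)₃CO⁻) < OH⁻ < PhO⁻ < PhCOO⁻ < H₂PO₄⁻ < ONs⁻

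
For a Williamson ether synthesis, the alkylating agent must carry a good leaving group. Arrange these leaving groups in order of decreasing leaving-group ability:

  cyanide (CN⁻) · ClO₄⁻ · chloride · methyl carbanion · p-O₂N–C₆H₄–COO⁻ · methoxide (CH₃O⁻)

ClO₄⁻: pKₐ(HClO₄) ≈ -10
chloride: pKₐ(HCl) ≈ -7 — moderately weak base
p-O₂N–C₆H₄–COO⁻: pKₐ(p-nitrobenzoic acid) ≈ 3.4 — electron-withdrawing nitro group stabilises the carboxylate
cyanide (CN⁻): pKₐ(HCN) ≈ 9.2 — sp carbon stabilises the charge somewhat, but still a poor LG
methoxide (CH₃O⁻): pKₐ(CH₃OH) ≈ 15.5 — strong base; alkoxides do not leave unassisted
methyl carbanion: pKₐ(CH₄) ≈ 48

ClO₄⁻ > chloride > p-O₂N–C₆H₄–COO⁻ > cyanide (CN⁻) > methoxide (CH₃O⁻) > methyl carbanion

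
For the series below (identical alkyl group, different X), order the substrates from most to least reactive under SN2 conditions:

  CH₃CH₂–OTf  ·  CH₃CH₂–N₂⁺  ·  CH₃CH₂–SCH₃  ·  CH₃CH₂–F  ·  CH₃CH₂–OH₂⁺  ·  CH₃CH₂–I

CH₃CH₂–N₂⁺ > CH₃CH₂–OTf > CH₃CH₂–I > CH₃CH₂–OH₂⁺ > CH₃CH₂–F > CH₃CH₂–SCH₃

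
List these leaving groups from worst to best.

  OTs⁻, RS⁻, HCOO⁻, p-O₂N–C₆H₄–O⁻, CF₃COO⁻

RS⁻ < p-O₂N–C₆H₄–O⁻ < HCOO⁻ < CF₃COO⁻ < OTs⁻

Rank by basicity of the departing species: weakest base leaves most easily.
OTs⁻: pKₐ(p-CH₃C₆H₄SO₃H (TsOH)) ≈ -2.8
CF₃COO⁻: pKₐ(CF₃COOH) ≈ 0.2
HCOO⁻: pKₐ(HCOOH) ≈ 3.8
p-O₂N–C₆H₄–O⁻: pKₐ(p-nitrophenol) ≈ 7.2
RS⁻: pKₐ(RSH (a thiol)) ≈ 10.5
The question asks for worst first, so the sequence is read in increasing leaving-group ability.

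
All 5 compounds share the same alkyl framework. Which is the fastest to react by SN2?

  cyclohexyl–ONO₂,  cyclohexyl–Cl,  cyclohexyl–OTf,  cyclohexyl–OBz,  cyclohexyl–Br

cyclohexyl–OTf

Same R in every case — rank the leaving groups.
Leaving-group ability tracks the stability of the departed species; conjugate-acid pKₐ is the usual yardstick (lower pKₐ → better LG).
cyclohexyl–OTf loses OTf⁻: pKₐ(CF₃SO₃H (triflic acid)) ≈ -14
cyclohexyl–Br loses Br⁻: pKₐ(HBr) ≈ -9
cyclohexyl–Cl loses Cl⁻: pKₐ(HCl) ≈ -7
cyclohexyl–ONO₂ loses NO₃⁻: pKₐ(HNO₃) ≈ -1.3
cyclohexyl–OBz loses PhCOO⁻: pKₐ(C₆H₅COOH) ≈ 4.2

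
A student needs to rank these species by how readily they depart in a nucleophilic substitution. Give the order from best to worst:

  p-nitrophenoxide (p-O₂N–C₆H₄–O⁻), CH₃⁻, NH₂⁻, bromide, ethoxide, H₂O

bromide > H₂O > p-nitrophenoxide (p-O₂N–C₆H₄–O⁻) > ethoxide > NH₂⁻ > CH₃⁻

A good leaving group is a weak base: the lower the pKₐ of its conjugate acid, the more readily it departs.
bromide: pKₐ(HBr) ≈ -9 — weak base; good leaving group
H₂O: pKₐ(H₃O⁺) ≈ -1.7 — neutral; leaves from a protonated alcohol (R–OH₂⁺)
p-nitrophenoxide (p-O₂N–C₆H₄–O⁻): pKₐ(p-nitrophenol) ≈ 7.2
ethoxide: pKₐ(CH₃CH₂OH) ≈ 16
NH₂⁻: pKₐ(NH₃) ≈ 38
CH₃⁻: pKₐ(CH₄) ≈ 48 — unstabilised carbanion; the worst conceivable leaving group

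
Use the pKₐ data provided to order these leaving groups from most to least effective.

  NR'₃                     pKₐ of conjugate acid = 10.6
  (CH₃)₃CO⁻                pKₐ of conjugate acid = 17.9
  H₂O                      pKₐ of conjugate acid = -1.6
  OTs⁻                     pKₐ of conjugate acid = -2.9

OTs⁻ > H₂O > NR'₃ > (CH₃)₃CO⁻

Lower conjugate-acid pKₐ ⇒ weaker base ⇒ better leaving group.
Sorting by the given values: OTs⁻ (-2.9), H₂O (-1.6), NR'₃ (10.6), (CH₃)₃CO⁻ (17.9).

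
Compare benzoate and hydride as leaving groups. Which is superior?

benzoate

benzoate is the better leaving group.
pKₐ(C₆H₅COOH) ≈ 4.2 versus pKₐ(H₂) ≈ 36: benzoate is the much weaker base.
Aryl carboxylate.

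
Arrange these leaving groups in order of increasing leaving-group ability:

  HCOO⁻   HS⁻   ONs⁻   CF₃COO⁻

Leaving-group ability tracks the stability of the departed species; conjugate-acid pKₐ is the usual yardstick (lower pKₐ → better LG).
ONs⁻: pKₐ(p-O₂NC₆H₄SO₃H) ≈ -3.5
CF₃COO⁻: pKₐ(CF₃COOH) ≈ 0.2
HCOO⁻: pKₐ(HCOOH) ≈ 3.8
HS⁻: pKₐ(H₂S) ≈ 7
Reversing gives the worst-to-best order requested.

HS⁻ < HCOO⁻ < CF₃COO⁻ < ONs⁻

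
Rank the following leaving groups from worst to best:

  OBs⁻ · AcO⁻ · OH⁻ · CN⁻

OH⁻ < CN⁻ < AcO⁻ < OBs⁻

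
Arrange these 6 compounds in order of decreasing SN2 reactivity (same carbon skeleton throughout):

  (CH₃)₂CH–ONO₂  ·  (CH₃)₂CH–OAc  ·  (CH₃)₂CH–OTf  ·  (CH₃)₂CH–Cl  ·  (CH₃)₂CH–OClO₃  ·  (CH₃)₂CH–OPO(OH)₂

(CH₃)₂CH–OTf > (CH₃)₂CH–OClO₃ > (CH₃)₂CH–Cl > (CH₃)₂CH–ONO₂ > (CH₃)₂CH–OPO(OH)₂ > (CH₃)₂CH–OAc

Identical carbon frameworks mean the comparison reduces to leaving-group quality.
A good leaving group is a weak base: the lower the pKₐ of its conjugate acid, the more readily it departs.
(CH₃)₂CH–OTf loses OTf⁻: pKₐ(CF₃SO₃H (triflic acid)) ≈ -14
(CH₃)₂CH–OClO₃ loses ClO₄⁻: pKₐ(HClO₄) ≈ -10
(CH₃)₂CH–Cl loses Cl⁻: pKₐ(HCl) ≈ -7
(CH₃)₂CH–ONO₂ loses NO₃⁻: pKₐ(HNO₃) ≈ -1.3
(CH₃)₂CH–OPO(OH)₂ loses H₂PO₄⁻: pKₐ(H₃PO₄) ≈ 2.1
(CH₃)₂CH–OAc loses AcO⁻: pKₐ(CH₃COOH) ≈ 4.8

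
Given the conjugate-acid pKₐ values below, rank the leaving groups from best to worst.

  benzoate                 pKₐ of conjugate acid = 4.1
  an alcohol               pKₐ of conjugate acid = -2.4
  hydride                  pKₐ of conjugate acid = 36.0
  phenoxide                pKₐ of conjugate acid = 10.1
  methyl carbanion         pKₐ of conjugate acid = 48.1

an alcohol > benzoate > phenoxide > hydride > methyl carbanion

Lower conjugate-acid pKₐ ⇒ weaker base ⇒ better leaving group.
Sorting by the given values: an alcohol (-2.4), benzoate (4.1), phenoxide (10.1), hydride (36.0), methyl carbanion (48.1).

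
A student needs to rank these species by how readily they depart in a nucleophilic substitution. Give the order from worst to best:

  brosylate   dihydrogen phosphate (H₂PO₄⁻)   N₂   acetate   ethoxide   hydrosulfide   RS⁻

N₂: no meaningful conjugate acid; N₂ departs as an exceptionally stable neutral molecule
brosylate: pKₐ(p-BrC₆H₄SO₃H) ≈ -2.8
dihydrogen phosphate (H₂PO₄⁻): pKₐ(H₃PO₄) ≈ 2.1
acetate: pKₐ(CH₃COOH) ≈ 4.8
hydrosulfide: pKₐ(H₂S) ≈ 7
RS⁻: pKₐ(RSH (a thiol)) ≈ 10.5
ethoxide: pKₐ(CH₃CH₂OH) ≈ 16
Listed from poorest to best leaving group as asked.

ethoxide < RS⁻ < hydrosulfide < acetate < dihydrogen phosphate (H₂PO₄⁻) < brosylate < N₂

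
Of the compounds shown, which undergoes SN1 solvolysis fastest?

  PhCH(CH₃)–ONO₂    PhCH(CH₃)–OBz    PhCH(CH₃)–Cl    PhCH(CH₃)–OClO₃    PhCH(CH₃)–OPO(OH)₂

PhCH(CH₃)–OClO₃

Same R in every case — rank the leaving groups.
Rank by basicity of the departing species: weakest base leaves most easily.
PhCH(CH₃)–OClO₃ loses ClO₄⁻: pKₐ(HClO₄) ≈ -10
PhCH(CH₃)–Cl loses Cl⁻: pKₐ(HCl) ≈ -7
PhCH(CH₃)–ONO₂ loses NO₃⁻: pKₐ(HNO₃) ≈ -1.3
PhCH(CH₃)–OPO(OH)₂ loses H₂PO₄⁻: pKₐ(H₃PO₄) ≈ 2.1
PhCH(CH₃)–OBz loses PhCOO⁻: pKₐ(C₆H₅COOH) ≈ 4.2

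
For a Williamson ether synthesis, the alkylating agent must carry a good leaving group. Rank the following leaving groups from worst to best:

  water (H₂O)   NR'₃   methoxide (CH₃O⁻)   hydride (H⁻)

The more stable X⁻ (or X) is on its own — i.e. the weaker a base it is — the better a leaving group it makes.
water (H₂O): pKₐ(H₃O⁺) ≈ -1.7 — neutral; leaves from a protonated alcohol (R–OH₂⁺)
NR'₃: pKₐ(R'₃NH⁺) ≈ 10.7
methoxide (CH₃O⁻): pKₐ(CH₃OH) ≈ 15.5 — strong base; alkoxides do not leave unassisted
hydride (H⁻): pKₐ(H₂) ≈ 36
Reversing gives the worst-to-best order requested.

hydride (H⁻) < methoxide (CH₃O⁻) < NR'₃ < water (H₂O)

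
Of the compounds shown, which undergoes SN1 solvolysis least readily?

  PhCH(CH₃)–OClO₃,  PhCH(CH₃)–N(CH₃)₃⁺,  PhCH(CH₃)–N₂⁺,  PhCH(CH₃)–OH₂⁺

The skeletons are identical, so relative rate is governed entirely by leaving-group ability.
A good leaving group is a weak base: the lower the pKₐ of its conjugate acid, the more readily it departs.
PhCH(CH₃)–N₂⁺ loses N₂: no meaningful conjugate acid; N₂ departs as an exceptionally stable neutral molecule
PhCH(CH₃)–OClO₃ loses ClO₄⁻: pKₐ(HClO₄) ≈ -10
PhCH(CH₃)–OH₂⁺ loses H₂O: pKₐ(H₃O⁺) ≈ -1.7
PhCH(CH₃)–N(CH₃)₃⁺ loses NR'₃: pKₐ(R'₃NH⁺) ≈ 10.7

PhCH(CH₃)–N(CH₃)₃⁺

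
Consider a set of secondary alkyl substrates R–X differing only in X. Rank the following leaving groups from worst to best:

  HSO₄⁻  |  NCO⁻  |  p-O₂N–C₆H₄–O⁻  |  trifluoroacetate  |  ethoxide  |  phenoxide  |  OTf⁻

OTf⁻: pKₐ(CF₃SO₃H (triflic acid)) ≈ -14 — charge spread over three oxygens and a CF₃ group; the premier leaving group in synthesis
HSO₄⁻: pKₐ(H₂SO₄) ≈ -3 — conjugate base of a strong mineral acid
trifluoroacetate: pKₐ(CF₃COOH) ≈ 0.2 — strongly electron-withdrawing CF₃ stabilises the carboxylate
NCO⁻: pKₐ(HOCN) ≈ 3.5 — resonance between N and O
p-O₂N–C₆H₄–O⁻: pKₐ(p-nitrophenol) ≈ 7.2 — nitro group delocalises the charge; the classic chromogenic LG
phenoxide: pKₐ(C₆H₅OH (phenol)) ≈ 10 — resonance into the ring helps, but still a poor LG
ethoxide: pKₐ(CH₃CH₂OH) ≈ 16 — strong base; alkoxides do not leave unassisted
Reversing gives the worst-to-best order requested.

ethoxide < phenoxide < p-O₂N–C₆H₄–O⁻ < NCO⁻ < trifluoroacetate < HSO₄⁻ < OTf⁻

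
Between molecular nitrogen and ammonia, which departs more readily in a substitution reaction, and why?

molecular nitrogen

molecular nitrogen is the better leaving group.
N₂ is the ultimate leaving group — it departs as an exceptionally stable neutral molecule, whereas ammonia (pKₐ(NH₄⁺) ≈ 9.2) is far more basic.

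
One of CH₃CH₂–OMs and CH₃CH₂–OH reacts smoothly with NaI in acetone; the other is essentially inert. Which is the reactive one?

From CH₃CH₂–OH the departing group would be OH⁻ (pKₐ(H₂O) ≈ 15.7). Strong base; essentially never leaves without prior activation.
From CH₃CH₂–OMs the leaving group is OMs⁻ (pKₐ(CH₃SO₃H (MsOH)) ≈ -1.9). Resonance-delocalised alkanesulfonate.
(In practice CH₃CH₂–OMs is made from CH₃CH₂–OH by treatment with MsCl / Et₃N, converting the hydroxyl into a mesylate.)

CH₃CH₂–OMs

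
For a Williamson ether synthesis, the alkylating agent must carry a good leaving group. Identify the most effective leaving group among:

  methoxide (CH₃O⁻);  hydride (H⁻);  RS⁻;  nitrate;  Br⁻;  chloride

Br⁻

The more stable X⁻ (or X) is on its own — i.e. the weaker a base it is — the better a leaving group it makes.
Br⁻: pKₐ(HBr) ≈ -9
chloride: pKₐ(HCl) ≈ -7
nitrate: pKₐ(HNO₃) ≈ -1.3
RS⁻: pKₐ(RSH (a thiol)) ≈ 10.5
methoxide (CH₃O⁻): pKₐ(CH₃OH) ≈ 15.5
hydride (H⁻): pKₐ(H₂) ≈ 36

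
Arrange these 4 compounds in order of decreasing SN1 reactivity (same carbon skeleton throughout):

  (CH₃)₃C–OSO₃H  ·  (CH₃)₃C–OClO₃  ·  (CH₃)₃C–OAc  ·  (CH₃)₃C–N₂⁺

(CH₃)₃C–N₂⁺ > (CH₃)₃C–OClO₃ > (CH₃)₃C–OSO₃H > (CH₃)₃C–OAc

Identical carbon frameworks mean the comparison reduces to leaving-group quality.
The more stable X⁻ (or X) is on its own — i.e. the weaker a base it is — the better a leaving group it makes.
(CH₃)₃C–N₂⁺ loses N₂: no meaningful conjugate acid; N₂ departs as an exceptionally stable neutral molecule
(CH₃)₃C–OClO₃ loses ClO₄⁻: pKₐ(HClO₄) ≈ -10
(CH₃)₃C–OSO₃H loses HSO₄⁻: pKₐ(H₂SO₄) ≈ -3
(CH₃)₃C–OAc loses AcO⁻: pKₐ(CH₃COOH) ≈ 4.8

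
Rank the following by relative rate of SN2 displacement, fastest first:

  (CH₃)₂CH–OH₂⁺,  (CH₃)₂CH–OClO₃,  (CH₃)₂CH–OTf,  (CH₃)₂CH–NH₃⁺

With the same alkyl group throughout, only the leaving group differentiates the rates.
A good leaving group is a weak base: the lower the pKₐ of its conjugate acid, the more readily it departs.
(CH₃)₂CH–OTf loses OTf⁻: pKₐ(CF₃SO₃H (triflic acid)) ≈ -14
(CH₃)₂CH–OClO₃ loses ClO₄⁻: pKₐ(HClO₄) ≈ -10
(CH₃)₂CH–OH₂⁺ loses H₂O: pKₐ(H₃O⁺) ≈ -1.7
(CH₃)₂CH–NH₃⁺ loses NH₃: pKₐ(NH₄⁺) ≈ 9.2

(CH₃)₂CH–OTf > (CH₃)₂CH–OClO₃ > (CH₃)₂CH–OH₂⁺ > (CH₃)₂CH–NH₃⁺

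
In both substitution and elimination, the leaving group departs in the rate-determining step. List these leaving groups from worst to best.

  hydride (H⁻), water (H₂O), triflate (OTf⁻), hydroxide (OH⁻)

triflate (OTf⁻): pKₐ(CF₃SO₃H (triflic acid)) ≈ -14 — charge spread over three oxygens and a CF₃ group; the premier leaving group in synthesis
water (H₂O): pKₐ(H₃O⁺) ≈ -1.7 — neutral; leaves from a protonated alcohol (R–OH₂⁺)
hydroxide (OH⁻): pKₐ(H₂O) ≈ 15.7 — strong base; essentially never leaves without prior activation
hydride (H⁻): pKₐ(H₂) ≈ 36 — extremely strong base; leaves only in special hydride-transfer contexts
Listed from poorest to best leaving group as asked.

hydride (H⁻) < hydroxide (OH⁻) < water (H₂O) < triflate (OTf⁻)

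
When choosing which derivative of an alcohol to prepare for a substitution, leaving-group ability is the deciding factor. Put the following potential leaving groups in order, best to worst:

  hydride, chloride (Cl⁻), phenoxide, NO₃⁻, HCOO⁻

chloride (Cl⁻) > NO₃⁻ > HCOO⁻ > phenoxide > hydride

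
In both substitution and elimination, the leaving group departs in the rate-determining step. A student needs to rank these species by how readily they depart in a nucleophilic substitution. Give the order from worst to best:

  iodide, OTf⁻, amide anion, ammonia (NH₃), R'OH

amide anion < ammonia (NH₃) < R'OH < iodide < OTf⁻

The more stable X⁻ (or X) is on its own — i.e. the weaker a base it is — the better a leaving group it makes.
OTf⁻: pKₐ(CF₃SO₃H (triflic acid)) ≈ -14 — charge spread over three oxygens and a CF₃ group; the premier leaving group in synthesis
iodide: pKₐ(HI) ≈ -10 — large, highly polarisable; very weak base
R'OH: pKₐ(R'OH₂⁺) ≈ -2.4
ammonia (NH₃): pKₐ(NH₄⁺) ≈ 9.2 — neutral but moderately basic; leaves from R–NH₃⁺
amide anion: pKₐ(NH₃) ≈ 38 — extremely strong base; never a leaving group
The question asks for worst first, so the sequence is read in increasing leaving-group ability.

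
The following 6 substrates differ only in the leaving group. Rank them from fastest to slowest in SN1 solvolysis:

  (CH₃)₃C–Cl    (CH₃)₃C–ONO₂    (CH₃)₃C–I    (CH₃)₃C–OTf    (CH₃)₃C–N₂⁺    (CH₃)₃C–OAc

(CH₃)₃C–N₂⁺ > (CH₃)₃C–OTf > (CH₃)₃C–I > (CH₃)₃C–Cl > (CH₃)₃C–ONO₂ > (CH₃)₃C–OAc

The skeletons are identical, so relative rate is governed entirely by leaving-group ability.
A good leaving group is a weak base: the lower the pKₐ of its conjugate acid, the more readily it departs.
(CH₃)₃C–N₂⁺ loses N₂: no meaningful conjugate acid; N₂ departs as an exceptionally stable neutral molecule
(CH₃)₃C–OTf loses OTf⁻: pKₐ(CF₃SO₃H (triflic acid)) ≈ -14
(CH₃)₃C–I loses I⁻: pKₐ(HI) ≈ -10
(CH₃)₃C–Cl loses Cl⁻: pKₐ(HCl) ≈ -7
(CH₃)₃C–ONO₂ loses NO₃⁻: pKₐ(HNO₃) ≈ -1.3
(CH₃)₃C–OAc loses AcO⁻: pKₐ(CH₃COOH) ≈ 4.8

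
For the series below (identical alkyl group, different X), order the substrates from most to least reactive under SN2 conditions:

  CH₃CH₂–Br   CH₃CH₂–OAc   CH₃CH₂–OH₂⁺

CH₃CH₂–Br > CH₃CH₂–OH₂⁺ > CH₃CH₂–OAc

Identical carbon frameworks mean the comparison reduces to leaving-group quality.
A good leaving group is a weak base: the lower the pKₐ of its conjugate acid, the more readily it departs.
CH₃CH₂–Br loses Br⁻: pKₐ(HBr) ≈ -9
CH₃CH₂–OH₂⁺ loses H₂O: pKₐ(H₃O⁺) ≈ -1.7
CH₃CH₂–OAc loses AcO⁻: pKₐ(CH₃COOH) ≈ 4.8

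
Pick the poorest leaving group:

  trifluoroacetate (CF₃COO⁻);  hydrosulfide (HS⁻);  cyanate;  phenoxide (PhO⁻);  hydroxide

hydroxide

trifluoroacetate (CF₃COO⁻): pKₐ(CF₃COOH) ≈ 0.2
cyanate: pKₐ(HOCN) ≈ 3.5
hydrosulfide (HS⁻): pKₐ(H₂S) ≈ 7
phenoxide (PhO⁻): pKₐ(C₆H₅OH (phenol)) ≈ 10
hydroxide: pKₐ(H₂O) ≈ 15.7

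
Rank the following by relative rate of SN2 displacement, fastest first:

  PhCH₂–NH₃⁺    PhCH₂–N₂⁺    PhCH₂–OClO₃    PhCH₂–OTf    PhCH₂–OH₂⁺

PhCH₂–N₂⁺ > PhCH₂–OTf > PhCH₂–OClO₃ > PhCH₂–OH₂⁺ > PhCH₂–NH₃⁺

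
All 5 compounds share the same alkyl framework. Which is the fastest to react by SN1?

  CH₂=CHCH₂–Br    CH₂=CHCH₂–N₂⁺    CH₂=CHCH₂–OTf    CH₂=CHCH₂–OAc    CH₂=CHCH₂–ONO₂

With the same alkyl group throughout, only the leaving group differentiates the rates.
The more stable X⁻ (or X) is on its own — i.e. the weaker a base it is — the better a leaving group it makes.
CH₂=CHCH₂–N₂⁺ loses N₂: no meaningful conjugate acid; N₂ departs as an exceptionally stable neutral molecule
CH₂=CHCH₂–OTf loses OTf⁻: pKₐ(CF₃SO₃H (triflic acid)) ≈ -14
CH₂=CHCH₂–Br loses Br⁻: pKₐ(HBr) ≈ -9
CH₂=CHCH₂–ONO₂ loses NO₃⁻: pKₐ(HNO₃) ≈ -1.3
CH₂=CHCH₂–OAc loses AcO⁻: pKₐ(CH₃COOH) ≈ 4.8

CH₂=CHCH₂–N₂⁺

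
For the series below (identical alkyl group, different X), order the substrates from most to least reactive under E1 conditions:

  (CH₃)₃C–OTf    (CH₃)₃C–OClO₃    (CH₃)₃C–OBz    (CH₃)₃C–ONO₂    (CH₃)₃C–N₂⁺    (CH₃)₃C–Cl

(CH₃)₃C–N₂⁺ > (CH₃)₃C–OTf > (CH₃)₃C–OClO₃ > (CH₃)₃C–Cl > (CH₃)₃C–ONO₂ > (CH₃)₃C–OBz

With the same alkyl group throughout, only the leaving group differentiates the rates.
A good leaving group is a weak base: the lower the pKₐ of its conjugate acid, the more readily it departs.
(CH₃)₃C–N₂⁺ loses N₂: no meaningful conjugate acid; N₂ departs as an exceptionally stable neutral molecule
(CH₃)₃C–OTf loses OTf⁻: pKₐ(CF₃SO₃H (triflic acid)) ≈ -14
(CH₃)₃C–OClO₃ loses ClO₄⁻: pKₐ(HClO₄) ≈ -10
(CH₃)₃C–Cl loses Cl⁻: pKₐ(HCl) ≈ -7
(CH₃)₃C–ONO₂ loses NO₃⁻: pKₐ(HNO₃) ≈ -1.3
(CH₃)₃C–OBz loses PhCOO⁻: pKₐ(C₆H₅COOH) ≈ 4.2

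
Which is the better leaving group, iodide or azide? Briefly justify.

iodide is the better leaving group.
pKₐ(HI) ≈ -10 versus pKₐ(HN₃) ≈ 4.7: iodide is the much weaker base.
Large, highly polarisable; very weak base.

iodide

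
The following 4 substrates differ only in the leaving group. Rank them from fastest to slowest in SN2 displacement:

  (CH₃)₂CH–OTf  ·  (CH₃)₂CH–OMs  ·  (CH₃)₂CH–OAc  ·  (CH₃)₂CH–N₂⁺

(CH₃)₂CH–N₂⁺ > (CH₃)₂CH–OTf > (CH₃)₂CH–OMs > (CH₃)₂CH–OAc

The skeletons are identical, so relative rate is governed entirely by leaving-group ability.
The more stable X⁻ (or X) is on its own — i.e. the weaker a base it is — the better a leaving group it makes.
(CH₃)₂CH–N₂⁺ loses N₂: no meaningful conjugate acid; N₂ departs as an exceptionally stable neutral molecule
(CH₃)₂CH–OTf loses OTf⁻: pKₐ(CF₃SO₃H (triflic acid)) ≈ -14
(CH₃)₂CH–OMs loses OMs⁻: pKₐ(CH₃SO₃H (MsOH)) ≈ -1.9
(CH₃)₂CH–OAc loses AcO⁻: pKₐ(CH₃COOH) ≈ 4.8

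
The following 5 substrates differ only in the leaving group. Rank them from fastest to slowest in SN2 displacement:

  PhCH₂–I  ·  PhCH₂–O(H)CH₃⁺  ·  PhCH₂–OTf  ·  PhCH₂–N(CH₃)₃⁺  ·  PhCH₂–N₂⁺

Same R in every case — rank the leaving groups.
Leaving-group ability tracks the stability of the departed species; conjugate-acid pKₐ is the usual yardstick (lower pKₐ → better LG).
PhCH₂–N₂⁺ loses N₂: no meaningful conjugate acid; N₂ departs as an exceptionally stable neutral molecule
PhCH₂–OTf loses OTf⁻: pKₐ(CF₃SO₃H (triflic acid)) ≈ -14
PhCH₂–I loses I⁻: pKₐ(HI) ≈ -10
PhCH₂–O(H)CH₃⁺ loses R'OH: pKₐ(R'OH₂⁺) ≈ -2.4
PhCH₂–N(CH₃)₃⁺ loses NR'₃: pKₐ(R'₃NH⁺) ≈ 10.7

PhCH₂–N₂⁺ > PhCH₂–OTf > PhCH₂–I > PhCH₂–O(H)CH₃⁺ > PhCH₂–N(CH₃)₃⁺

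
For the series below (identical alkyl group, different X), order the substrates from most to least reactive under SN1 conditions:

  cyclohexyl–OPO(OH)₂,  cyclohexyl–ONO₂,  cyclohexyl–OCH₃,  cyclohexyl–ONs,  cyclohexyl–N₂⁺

The skeletons are identical, so relative rate is governed entirely by leaving-group ability.
Leaving-group ability tracks the stability of the departed species; conjugate-acid pKₐ is the usual yardstick (lower pKₐ → better LG).
cyclohexyl–N₂⁺ loses N₂: no meaningful conjugate acid; N₂ departs as an exceptionally stable neutral molecule
cyclohexyl–ONs loses ONs⁻: pKₐ(p-O₂NC₆H₄SO₃H) ≈ -3.5
cyclohexyl–ONO₂ loses NO₃⁻: pKₐ(HNO₃) ≈ -1.3
cyclohexyl–OPO(OH)₂ loses H₂PO₄⁻: pKₐ(H₃PO₄) ≈ 2.1
cyclohexyl–OCH₃ loses CH₃O⁻: pKₐ(CH₃OH) ≈ 15.5

cyclohexyl–N₂⁺ > cyclohexyl–ONs > cyclohexyl–ONO₂ > cyclohexyl–OPO(OH)₂ > cyclohexyl–OCH₃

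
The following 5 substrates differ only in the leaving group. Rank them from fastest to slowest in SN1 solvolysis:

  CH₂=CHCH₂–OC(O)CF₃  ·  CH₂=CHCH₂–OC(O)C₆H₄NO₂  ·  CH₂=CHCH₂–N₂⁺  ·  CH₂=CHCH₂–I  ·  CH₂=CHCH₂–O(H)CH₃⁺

Identical carbon frameworks mean the comparison reduces to leaving-group quality.
A good leaving group is a weak base: the lower the pKₐ of its conjugate acid, the more readily it departs.
CH₂=CHCH₂–N₂⁺ loses N₂: no meaningful conjugate acid; N₂ departs as an exceptionally stable neutral molecule
CH₂=CHCH₂–I loses I⁻: pKₐ(HI) ≈ -10
CH₂=CHCH₂–O(H)CH₃⁺ loses R'OH: pKₐ(R'OH₂⁺) ≈ -2.4
CH₂=CHCH₂–OC(O)CF₃ loses CF₃COO⁻: pKₐ(CF₃COOH) ≈ 0.2
CH₂=CHCH₂–OC(O)C₆H₄NO₂ loses p-O₂N–C₆H₄–COO⁻: pKₐ(p-nitrobenzoic acid) ≈ 3.4

CH₂=CHCH₂–N₂⁺ > CH₂=CHCH₂–I > CH₂=CHCH₂–O(H)CH₃⁺ > CH₂=CHCH₂–OC(O)CF₃ > CH₂=CHCH₂–OC(O)C₆H₄NO₂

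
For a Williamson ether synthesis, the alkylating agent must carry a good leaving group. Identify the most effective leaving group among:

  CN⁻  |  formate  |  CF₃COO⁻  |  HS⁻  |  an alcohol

Rank by basicity of the departing species: weakest base leaves most easily.
an alcohol: pKₐ(R'OH₂⁺) ≈ -2.4
CF₃COO⁻: pKₐ(CF₃COOH) ≈ 0.2
formate: pKₐ(HCOOH) ≈ 3.8
HS⁻: pKₐ(H₂S) ≈ 7
CN⁻: pKₐ(HCN) ≈ 9.2

an alcohol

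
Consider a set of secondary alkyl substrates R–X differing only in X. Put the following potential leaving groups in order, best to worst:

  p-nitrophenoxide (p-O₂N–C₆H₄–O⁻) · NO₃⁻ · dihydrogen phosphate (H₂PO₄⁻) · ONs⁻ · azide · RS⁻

A good leaving group is a weak base: the lower the pKₐ of its conjugate acid, the more readily it departs.
ONs⁻: pKₐ(p-O₂NC₆H₄SO₃H) ≈ -3.5 — p-nitro group further stabilises the sulfonate
NO₃⁻: pKₐ(HNO₃) ≈ -1.3
dihydrogen phosphate (H₂PO₄⁻): pKₐ(H₃PO₄) ≈ 2.1
azide: pKₐ(HN₃) ≈ 4.7 — linear, resonance-stabilised
p-nitrophenoxide (p-O₂N–C₆H₄–O⁻): pKₐ(p-nitrophenol) ≈ 7.2 — nitro group delocalises the charge; the classic chromogenic LG
RS⁻: pKₐ(RSH (a thiol)) ≈ 10.5 — moderately basic; rarely leaves without activation

ONs⁻ > NO₃⁻ > dihydrogen phosphate (H₂PO₄⁻) > azide > p-nitrophenoxide (p-O₂N–C₆H₄–O⁻) > RS⁻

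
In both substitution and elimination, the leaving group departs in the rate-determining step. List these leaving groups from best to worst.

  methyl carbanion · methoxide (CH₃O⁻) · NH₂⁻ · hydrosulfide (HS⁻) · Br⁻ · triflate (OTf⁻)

triflate (OTf⁻) > Br⁻ > hydrosulfide (HS⁻) > methoxide (CH₃O⁻) > NH₂⁻ > methyl carbanion

Leaving-group ability tracks the stability of the departed species; conjugate-acid pKₐ is the usual yardstick (lower pKₐ → better LG).
triflate (OTf⁻): pKₐ(CF₃SO₃H (triflic acid)) ≈ -14
Br⁻: pKₐ(HBr) ≈ -9
hydrosulfide (HS⁻): pKₐ(H₂S) ≈ 7
methoxide (CH₃O⁻): pKₐ(CH₃OH) ≈ 15.5
NH₂⁻: pKₐ(NH₃) ≈ 38
methyl carbanion: pKₐ(CH₄) ≈ 48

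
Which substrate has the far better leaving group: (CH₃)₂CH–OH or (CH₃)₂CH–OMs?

From (CH₃)₂CH–OH the departing group would be OH⁻ (pKₐ(H₂O) ≈ 15.7). Strong base; essentially never leaves without prior activation.
From (CH₃)₂CH–OMs the leaving group is OMs⁻ (pKₐ(CH₃SO₃H (MsOH)) ≈ -1.9). Resonance-delocalised alkanesulfonate.
(In practice (CH₃)₂CH–OMs is made from (CH₃)₂CH–OH by treatment with MsCl / Et₃N, converting the hydroxyl into a mesylate.)

(CH₃)₂CH–OMs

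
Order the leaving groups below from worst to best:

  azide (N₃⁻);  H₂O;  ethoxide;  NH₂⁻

Leaving-group ability tracks the stability of the departed species; conjugate-acid pKₐ is the usual yardstick (lower pKₐ → better LG).
H₂O: pKₐ(H₃O⁺) ≈ -1.7 — neutral; leaves from a protonated alcohol (R–OH₂⁺)
azide (N₃⁻): pKₐ(HN₃) ≈ 4.7 — linear, resonance-stabilised
ethoxide: pKₐ(CH₃CH₂OH) ≈ 16 — strong base; alkoxides do not leave unassisted
NH₂⁻: pKₐ(NH₃) ≈ 38 — extremely strong base; never a leaving group
The question asks for worst first, so the sequence is read in increasing leaving-group ability.

NH₂⁻ < ethoxide < azide (N₃⁻) < H₂O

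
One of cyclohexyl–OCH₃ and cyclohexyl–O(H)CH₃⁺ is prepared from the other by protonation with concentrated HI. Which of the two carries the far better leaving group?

From cyclohexyl–OCH₃ the departing group would be CH₃O⁻ (pKₐ(CH₃OH) ≈ 15.5). Strong base; alkoxides do not leave unassisted.
From cyclohexyl–O(H)CH₃⁺ the leaving group is R'OH (pKₐ(R'OH₂⁺) ≈ -2.4). Neutral; leaves from a protonated ether (an oxonium ion, R–O(H)R'⁺).
Protonation with concentrated HI works by allowing neutral methanol, rather than methoxide, to depart, making cyclohexyl–O(H)CH₃⁺ enormously more reactive.

cyclohexyl–O(H)CH₃⁺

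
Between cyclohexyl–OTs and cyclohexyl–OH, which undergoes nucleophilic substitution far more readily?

cyclohexyl–OTs

From cyclohexyl–OH the departing group would be OH⁻ (pKₐ(H₂O) ≈ 15.7). Strong base; essentially never leaves without prior activation.
From cyclohexyl–OTs the leaving group is OTs⁻ (pKₐ(p-CH₃C₆H₄SO₃H (TsOH)) ≈ -2.8). Resonance-delocalised arenesulfonate.
(In practice cyclohexyl–OTs is made from cyclohexyl–OH by treatment with TsCl / pyridine, converting the hydroxyl into a tosylate.)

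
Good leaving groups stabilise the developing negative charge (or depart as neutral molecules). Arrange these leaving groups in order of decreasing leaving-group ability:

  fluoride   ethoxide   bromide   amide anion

bromide > fluoride > ethoxide > amide anion

bromide: pKₐ(HBr) ≈ -9
fluoride: pKₐ(HF) ≈ 3.2
ethoxide: pKₐ(CH₃CH₂OH) ≈ 16
amide anion: pKₐ(NH₃) ≈ 38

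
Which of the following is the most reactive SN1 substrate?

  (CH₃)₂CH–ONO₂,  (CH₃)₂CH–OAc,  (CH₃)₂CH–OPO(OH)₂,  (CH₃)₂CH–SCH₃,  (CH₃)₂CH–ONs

(CH₃)₂CH–ONs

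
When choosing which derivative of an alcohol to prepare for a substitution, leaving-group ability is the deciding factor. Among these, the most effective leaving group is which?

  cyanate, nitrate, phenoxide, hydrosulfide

nitrate

A good leaving group is a weak base: the lower the pKₐ of its conjugate acid, the more readily it departs.
nitrate: pKₐ(HNO₃) ≈ -1.3
cyanate: pKₐ(HOCN) ≈ 3.5
hydrosulfide: pKₐ(H₂S) ≈ 7
phenoxide: pKₐ(C₆H₅OH (phenol)) ≈ 10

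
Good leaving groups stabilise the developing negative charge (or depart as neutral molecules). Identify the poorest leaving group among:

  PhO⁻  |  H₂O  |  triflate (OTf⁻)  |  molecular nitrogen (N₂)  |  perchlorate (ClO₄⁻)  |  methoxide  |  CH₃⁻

CH₃⁻

molecular nitrogen (N₂): no meaningful conjugate acid; N₂ departs as an exceptionally stable neutral molecule
triflate (OTf⁻): pKₐ(CF₃SO₃H (triflic acid)) ≈ -14
perchlorate (ClO₄⁻): pKₐ(HClO₄) ≈ -10
H₂O: pKₐ(H₃O⁺) ≈ -1.7
PhO⁻: pKₐ(C₆H₅OH (phenol)) ≈ 10
methoxide: pKₐ(CH₃OH) ≈ 15.5
CH₃⁻: pKₐ(CH₄) ≈ 48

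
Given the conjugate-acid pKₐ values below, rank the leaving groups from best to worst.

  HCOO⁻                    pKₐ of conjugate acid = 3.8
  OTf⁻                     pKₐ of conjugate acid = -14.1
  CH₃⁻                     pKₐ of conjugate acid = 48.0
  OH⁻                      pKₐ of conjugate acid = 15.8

Lower conjugate-acid pKₐ ⇒ weaker base ⇒ better leaving group.
Sorting by the given values: OTf⁻ (-14.1), HCOO⁻ (3.8), OH⁻ (15.8), CH₃⁻ (48.0).

OTf⁻ > HCOO⁻ > OH⁻ > CH₃⁻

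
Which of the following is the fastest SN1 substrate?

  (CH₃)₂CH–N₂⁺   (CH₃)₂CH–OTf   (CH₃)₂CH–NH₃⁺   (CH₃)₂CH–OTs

The skeletons are identical, so relative rate is governed entirely by leaving-group ability.
The more stable X⁻ (or X) is on its own — i.e. the weaker a base it is — the better a leaving group it makes.
(CH₃)₂CH–N₂⁺ loses N₂: no meaningful conjugate acid; N₂ departs as an exceptionally stable neutral molecule
(CH₃)₂CH–OTf loses OTf⁻: pKₐ(CF₃SO₃H (triflic acid)) ≈ -14
(CH₃)₂CH–OTs loses OTs⁻: pKₐ(p-CH₃C₆H₄SO₃H (TsOH)) ≈ -2.8
(CH₃)₂CH–NH₃⁺ loses NH₃: pKₐ(NH₄⁺) ≈ 9.2

(CH₃)₂CH–N₂⁺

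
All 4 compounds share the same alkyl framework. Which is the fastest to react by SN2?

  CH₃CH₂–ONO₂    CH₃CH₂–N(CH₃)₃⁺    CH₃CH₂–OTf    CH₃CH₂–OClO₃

Identical carbon frameworks mean the comparison reduces to leaving-group quality.
The more stable X⁻ (or X) is on its own — i.e. the weaker a base it is — the better a leaving group it makes.
CH₃CH₂–OTf loses OTf⁻: pKₐ(CF₃SO₃H (triflic acid)) ≈ -14
CH₃CH₂–OClO₃ loses ClO₄⁻: pKₐ(HClO₄) ≈ -10
CH₃CH₂–ONO₂ loses NO₃⁻: pKₐ(HNO₃) ≈ -1.3
CH₃CH₂–N(CH₃)₃⁺ loses NR'₃: pKₐ(R'₃NH⁺) ≈ 10.7

CH₃CH₂–OTf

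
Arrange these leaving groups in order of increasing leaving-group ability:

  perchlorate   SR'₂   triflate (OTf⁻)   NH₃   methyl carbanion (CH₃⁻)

Leaving-group ability tracks the stability of the departed species; conjugate-acid pKₐ is the usual yardstick (lower pKₐ → better LG).
triflate (OTf⁻): pKₐ(CF₃SO₃H (triflic acid)) ≈ -14
perchlorate: pKₐ(HClO₄) ≈ -10
SR'₂: pKₐ(R'₂SH⁺) ≈ -7
NH₃: pKₐ(NH₄⁺) ≈ 9.2
methyl carbanion (CH₃⁻): pKₐ(CH₄) ≈ 48
Reversing gives the worst-to-best order requested.

methyl carbanion (CH₃⁻) < NH₃ < SR'₂ < perchlorate < triflate (OTf⁻)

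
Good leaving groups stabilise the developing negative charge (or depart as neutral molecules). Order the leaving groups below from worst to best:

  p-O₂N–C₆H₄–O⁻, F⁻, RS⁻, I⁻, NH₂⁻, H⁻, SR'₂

A good leaving group is a weak base: the lower the pKₐ of its conjugate acid, the more readily it departs.
I⁻: pKₐ(HI) ≈ -10
SR'₂: pKₐ(R'₂SH⁺) ≈ -7
F⁻: pKₐ(HF) ≈ 3.2
p-O₂N–C₆H₄–O⁻: pKₐ(p-nitrophenol) ≈ 7.2
RS⁻: pKₐ(RSH (a thiol)) ≈ 10.5 — moderately basic; rarely leaves without activation
H⁻: pKₐ(H₂) ≈ 36
NH₂⁻: pKₐ(NH₃) ≈ 38 — extremely strong base; never a leaving group
The question asks for worst first, so the sequence is read in increasing leaving-group ability.

NH₂⁻ < H⁻ < RS⁻ < p-O₂N–C₆H₄–O⁻ < F⁻ < SR'₂ < I⁻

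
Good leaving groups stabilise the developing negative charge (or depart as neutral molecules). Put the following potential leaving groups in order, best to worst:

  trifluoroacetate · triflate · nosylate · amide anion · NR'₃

triflate > nosylate > trifluoroacetate > NR'₃ > amide anion

A good leaving group is a weak base: the lower the pKₐ of its conjugate acid, the more readily it departs.
triflate: pKₐ(CF₃SO₃H (triflic acid)) ≈ -14
nosylate: pKₐ(p-O₂NC₆H₄SO₃H) ≈ -3.5 — p-nitro group further stabilises the sulfonate
trifluoroacetate: pKₐ(CF₃COOH) ≈ 0.2 — strongly electron-withdrawing CF₃ stabilises the carboxylate
NR'₃: pKₐ(R'₃NH⁺) ≈ 10.7 — neutral but still a fairly strong base; Hofmann-elimination LG
amide anion: pKₐ(NH₃) ≈ 38 — extremely strong base; never a leaving group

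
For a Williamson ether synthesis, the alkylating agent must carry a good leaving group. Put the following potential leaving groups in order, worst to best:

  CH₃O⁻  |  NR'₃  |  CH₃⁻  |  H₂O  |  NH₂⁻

Leaving-group ability tracks the stability of the departed species; conjugate-acid pKₐ is the usual yardstick (lower pKₐ → better LG).
H₂O: pKₐ(H₃O⁺) ≈ -1.7
NR'₃: pKₐ(R'₃NH⁺) ≈ 10.7
CH₃O⁻: pKₐ(CH₃OH) ≈ 15.5
NH₂⁻: pKₐ(NH₃) ≈ 38
CH₃⁻: pKₐ(CH₄) ≈ 48
Listed from poorest to best leaving group as asked.

CH₃⁻ < NH₂⁻ < CH₃O⁻ < NR'₃ < H₂O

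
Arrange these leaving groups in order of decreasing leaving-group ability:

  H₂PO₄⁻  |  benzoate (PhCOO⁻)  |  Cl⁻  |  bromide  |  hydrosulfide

bromide > Cl⁻ > H₂PO₄⁻ > benzoate (PhCOO⁻) > hydrosulfide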